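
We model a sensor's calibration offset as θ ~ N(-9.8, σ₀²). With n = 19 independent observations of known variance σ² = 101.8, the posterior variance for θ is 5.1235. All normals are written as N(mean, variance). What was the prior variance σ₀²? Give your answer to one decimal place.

Posterior precision equals prior precision plus data precision: 1/σ_n² = 1/σ₀² + n/σ².
So 1/σ₀² = 1/5.1235 − 19/101.8 = 0.195179 − 0.186640 = 0.008539.
Hence σ₀² = 1/0.008539 ≈ 117.1.

σ₀² = 117.1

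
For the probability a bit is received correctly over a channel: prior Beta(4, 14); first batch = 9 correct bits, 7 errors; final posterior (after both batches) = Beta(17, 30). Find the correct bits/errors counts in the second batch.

4 correct bits and 9 errors

Sequential conjugate updates are equivalent to a single update on the pooled data, so total successes = posterior α − prior α and total failures = posterior β − prior β.
Total across both batches: 17−4=13 correct bits, 30−14=16 errors.
Subtract the first batch: 13−9=4 correct bits and 16−7=9 errors.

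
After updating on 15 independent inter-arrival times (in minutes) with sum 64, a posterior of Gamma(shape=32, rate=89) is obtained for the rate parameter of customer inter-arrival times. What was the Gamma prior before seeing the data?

For an exponential likelihood with a Gamma(α, β) prior on the rate, n observations with total T give posterior Gamma(α+n, β+T).
So α = 32 − 15 = 17 and β = 89 − 64 = 25.

Gamma(shape=17, rate=25)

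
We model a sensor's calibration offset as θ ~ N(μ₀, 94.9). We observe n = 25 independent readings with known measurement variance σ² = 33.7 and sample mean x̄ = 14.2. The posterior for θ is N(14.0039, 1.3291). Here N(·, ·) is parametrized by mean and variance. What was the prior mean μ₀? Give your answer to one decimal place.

μ₀ = 0.2

With known observation variance, the Normal–Normal posterior has precision τ_n = τ₀ + n/σ² and mean μ_n = (τ₀μ₀ + (n/σ²)x̄)/τ_n.
Here τ₀ = 1/94.9 = 0.010537 and τ_data = 25/33.7 = 0.741840, so τ_n = 0.752377.
Rearranging for μ₀: μ₀ = (μ_n·τ_n − τ_data·x̄)/τ₀ = (14.0039·0.752377 − 0.741840·14.2) / 0.010537 = 0.002084/0.010537 ≈ 0.2.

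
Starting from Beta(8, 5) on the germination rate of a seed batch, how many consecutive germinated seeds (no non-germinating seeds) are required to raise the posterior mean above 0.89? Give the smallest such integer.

k = 33

After k germinated seeds and 0 non-germinating seeds the posterior is Beta(8+k, 5), with mean (8+k)/(8+5+k).
Set (8+k)/(13+k) > 0.89 and solve: k > (0.89·13 − 8)/(1 − 0.89) = 32.455.
The smallest integer exceeding 32.455 is 33, and checking k=33: (41)/(46) = 0.8913 > 0.89.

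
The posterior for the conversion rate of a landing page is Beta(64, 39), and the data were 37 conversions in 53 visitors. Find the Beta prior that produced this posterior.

Beta(27, 23)

A Beta(α, β) prior with s successes and f failures in binomial data gives a Beta(α+s, β+f) posterior.
Subtract the data counts: 64−37=27, 39−16=23.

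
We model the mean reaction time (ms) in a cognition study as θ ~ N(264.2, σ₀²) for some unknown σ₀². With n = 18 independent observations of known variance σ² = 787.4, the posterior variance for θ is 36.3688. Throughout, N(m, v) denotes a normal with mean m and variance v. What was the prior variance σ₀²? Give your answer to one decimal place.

Posterior precision equals prior precision plus data precision: 1/σ_n² = 1/σ₀² + n/σ².
So 1/σ₀² = 1/36.3688 − 18/787.4 = 0.027496 − 0.022860 = 0.004636.
Hence σ₀² = 1/0.004636 ≈ 215.7.

σ₀² = 215.7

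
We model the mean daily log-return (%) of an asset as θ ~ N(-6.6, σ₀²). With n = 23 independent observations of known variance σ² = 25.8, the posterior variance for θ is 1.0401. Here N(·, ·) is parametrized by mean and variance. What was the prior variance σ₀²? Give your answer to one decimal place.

σ₀² = 14.3

For the Normal–Normal model with known σ², precisions add: τ_n = τ₀ + n/σ².
So 1/σ₀² = 1/1.0401 − 23/25.8 = 0.961446 − 0.891473 = 0.069973.
Hence σ₀² = 1/0.069973 ≈ 14.3.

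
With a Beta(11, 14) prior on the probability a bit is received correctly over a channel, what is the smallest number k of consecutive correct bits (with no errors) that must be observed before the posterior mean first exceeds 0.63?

k = 13

After k correct bits and 0 errors the posterior is Beta(11+k, 14), with mean (11+k)/(11+14+k).
Set (11+k)/(25+k) > 0.63 and solve: k > (0.63·25 − 11)/(1 − 0.63) = 12.838.
The smallest integer exceeding 12.838 is 13, and checking k=13: (24)/(38) = 0.6316 > 0.63.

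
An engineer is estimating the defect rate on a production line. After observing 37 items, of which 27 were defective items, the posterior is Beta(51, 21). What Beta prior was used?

Under Beta–binomial conjugacy the posterior parameters are (a+s, b+f).
So a = 51 − 27 = 24 and b = 21 − 10 = 11.

Beta(24, 11)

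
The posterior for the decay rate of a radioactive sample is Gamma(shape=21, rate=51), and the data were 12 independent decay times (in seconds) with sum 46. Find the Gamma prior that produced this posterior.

Gamma(shape=9, rate=5)

For an exponential likelihood with a Gamma(α, β) prior on the rate, n observations with total T give posterior Gamma(α+n, β+T).
So α = 21 − 12 = 9 and β = 51 − 46 = 5.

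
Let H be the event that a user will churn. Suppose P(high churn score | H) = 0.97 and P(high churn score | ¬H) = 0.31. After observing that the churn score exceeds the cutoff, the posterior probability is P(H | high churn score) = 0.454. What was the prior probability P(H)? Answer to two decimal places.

In odds form, posterior odds = prior odds × likelihood ratio, so prior odds = posterior odds ÷ LR.
Posterior odds = 0.454/(1−0.454) = 0.8315. LR = 0.97/0.31 = 3.1290.
Prior odds = 0.8315/3.1290 = 0.2657, so P(H) = 0.2657/(1+0.2657) ≈ 0.21.

P(H) = 0.21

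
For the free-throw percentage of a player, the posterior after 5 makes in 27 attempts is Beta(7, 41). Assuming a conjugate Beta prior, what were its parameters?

A Beta(a, b) prior with s successes and f failures in binomial data gives a Beta(a+s, b+f) posterior.
So a = 7 − 5 = 2 and b = 41 − 22 = 19.

Beta(2, 19)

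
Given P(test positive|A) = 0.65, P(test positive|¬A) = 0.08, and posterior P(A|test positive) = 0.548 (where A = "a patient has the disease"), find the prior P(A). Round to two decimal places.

Bayes' rule in odds form gives O(A|E) = O(A)·[P(E|A)/P(E|¬A)], hence O(A) = O(A|E)/LR.
Posterior odds = 0.548/(1−0.548) = 1.2124. LR = 0.65/0.08 = 8.1250.
Prior odds = 1.2124/8.1250 = 0.1492, so P(A) = 0.1492/(1+0.1492) ≈ 0.13.

P(A) = 0.13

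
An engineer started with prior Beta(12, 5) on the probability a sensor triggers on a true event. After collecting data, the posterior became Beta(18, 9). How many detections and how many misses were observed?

Under Beta–binomial conjugacy the posterior parameters are (α+s, β+f).
Match parameters: s=18−12=6, f=9−5=4.

6 detections and 4 misses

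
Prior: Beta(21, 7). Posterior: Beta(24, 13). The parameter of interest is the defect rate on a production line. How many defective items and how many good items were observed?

3 defective items and 6 good items

Beta is conjugate to the binomial likelihood: posterior = Beta(a+s, b+f).
So s = 24 − 21 = 3 and f = 13 − 7 = 6.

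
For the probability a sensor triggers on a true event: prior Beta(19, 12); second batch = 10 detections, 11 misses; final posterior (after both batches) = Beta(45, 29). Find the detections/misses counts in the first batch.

Because Beta–binomial updating is additive in the counts, the combined data contributed (α_post−α_prior, β_post−β_prior) successes and failures.
Total across both batches: 45−19=26 detections, 29−12=17 misses.
Subtract the second batch: 26−10=16 detections and 17−11=6 misses.

16 detections and 6 misses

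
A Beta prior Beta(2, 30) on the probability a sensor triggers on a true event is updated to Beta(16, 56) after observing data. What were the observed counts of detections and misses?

Beta is conjugate to the binomial likelihood: posterior = Beta(a+s, b+f).
So s = 16 − 2 = 14 and f = 56 − 30 = 26.

14 detections and 26 misses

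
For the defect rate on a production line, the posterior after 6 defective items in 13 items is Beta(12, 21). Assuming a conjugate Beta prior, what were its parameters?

Beta(6, 14)

A Beta(α, β) prior with s successes and f failures in binomial data gives a Beta(α+s, β+f) posterior.
So α = 12 − 6 = 6 and β = 21 − 7 = 14.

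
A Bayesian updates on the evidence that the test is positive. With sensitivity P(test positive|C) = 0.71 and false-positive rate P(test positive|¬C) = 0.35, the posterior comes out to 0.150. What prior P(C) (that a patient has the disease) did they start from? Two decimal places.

Bayes' rule in odds form gives O(C|E) = O(C)·[P(E|C)/P(E|¬C)], hence O(C) = O(C|E)/LR.
Posterior odds = 0.150/(1−0.150) = 0.1765. LR = 0.71/0.35 = 2.0286.
Prior odds = 0.1765/2.0286 = 0.0870, so P(C) = 0.0870/(1+0.0870) ≈ 0.08.

P(C) = 0.08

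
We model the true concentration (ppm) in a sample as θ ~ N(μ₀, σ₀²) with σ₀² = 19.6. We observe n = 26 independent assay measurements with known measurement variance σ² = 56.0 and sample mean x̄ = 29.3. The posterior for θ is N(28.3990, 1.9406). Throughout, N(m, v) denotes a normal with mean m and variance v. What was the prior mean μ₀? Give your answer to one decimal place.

With known observation variance, the Normal–Normal posterior has precision τ_n = τ₀ + n/σ² and mean μ_n = (τ₀μ₀ + (n/σ²)x̄)/τ_n.
Here τ₀ = 1/19.6 = 0.051020 and τ_data = 26/56.0 = 0.464286, so τ_n = 0.515306.
Rearranging for μ₀: μ₀ = (μ_n·τ_n − τ_data·x̄)/τ₀ = (28.3990·0.515306 − 0.464286·29.3) / 0.051020 = 1.030595/0.051020 ≈ 20.2.

μ₀ = 20.2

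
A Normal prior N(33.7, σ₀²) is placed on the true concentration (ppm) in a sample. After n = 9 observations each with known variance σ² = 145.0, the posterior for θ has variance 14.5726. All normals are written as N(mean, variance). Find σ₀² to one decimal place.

σ₀² = 152.6

Posterior precision equals prior precision plus data precision: 1/σ_n² = 1/σ₀² + n/σ².
So 1/σ₀² = 1/14.5726 − 9/145.0 = 0.068622 − 0.062069 = 0.006553.
Hence σ₀² = 1/0.006553 ≈ 152.6.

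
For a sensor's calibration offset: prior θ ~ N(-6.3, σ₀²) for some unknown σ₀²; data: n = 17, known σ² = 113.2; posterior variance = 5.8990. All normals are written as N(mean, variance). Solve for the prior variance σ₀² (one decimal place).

Posterior precision equals prior precision plus data precision: 1/σ_n² = 1/σ₀² + n/σ².
So 1/σ₀² = 1/5.8990 − 17/113.2 = 0.169520 − 0.150177 = 0.019343.
Hence σ₀² = 1/0.019343 ≈ 51.7.

σ₀² = 51.7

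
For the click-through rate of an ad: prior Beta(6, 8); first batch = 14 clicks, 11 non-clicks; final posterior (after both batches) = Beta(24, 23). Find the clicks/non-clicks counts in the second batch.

4 clicks and 4 non-clicks

Sequential conjugate updates are equivalent to a single update on the pooled data, so total successes = posterior α − prior α and total failures = posterior β − prior β.
Total across both batches: 24−6=18 clicks, 23−8=15 non-clicks.
Subtract the first batch: 18−14=4 clicks and 15−11=4 non-clicks.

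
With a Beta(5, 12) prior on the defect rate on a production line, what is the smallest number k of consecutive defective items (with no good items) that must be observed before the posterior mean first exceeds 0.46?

k = 6

After k defective items and 0 good items the posterior is Beta(5+k, 12), with mean (5+k)/(5+12+k).
Set (5+k)/(17+k) > 0.46 and solve: k > (0.46·17 − 5)/(1 − 0.46) = 5.222.
The smallest integer exceeding 5.222 is 6.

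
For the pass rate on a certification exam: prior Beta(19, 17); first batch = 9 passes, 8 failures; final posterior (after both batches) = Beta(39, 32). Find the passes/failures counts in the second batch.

11 passes and 7 failures

Because Beta–binomial updating is additive in the counts, the combined data contributed (α_post−α_prior, β_post−β_prior) successes and failures.
Total across both batches: 39−19=20 passes, 32−17=15 failures.
Subtract the first batch: 20−9=11 passes and 15−8=7 failures.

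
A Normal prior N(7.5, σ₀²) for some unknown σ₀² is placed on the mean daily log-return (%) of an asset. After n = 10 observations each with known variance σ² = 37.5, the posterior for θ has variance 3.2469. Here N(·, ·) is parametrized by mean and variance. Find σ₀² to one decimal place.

σ₀² = 24.2

For the Normal–Normal model with known σ², precisions add: τ_n = τ₀ + n/σ².
So 1/σ₀² = 1/3.2469 − 10/37.5 = 0.307986 − 0.266667 = 0.041319.
Hence σ₀² = 1/0.041319 ≈ 24.2.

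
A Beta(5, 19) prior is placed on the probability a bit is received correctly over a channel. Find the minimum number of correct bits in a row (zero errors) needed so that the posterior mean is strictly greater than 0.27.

After k correct bits and 0 errors the posterior is Beta(5+k, 19), with mean (5+k)/(5+19+k).
Set (5+k)/(24+k) > 0.27 and solve: k > (0.27·24 − 5)/(1 − 0.27) = 2.027.
The smallest integer exceeding 2.027 is 3, and checking k=3: (8)/(27) = 0.2963 > 0.27.

k = 3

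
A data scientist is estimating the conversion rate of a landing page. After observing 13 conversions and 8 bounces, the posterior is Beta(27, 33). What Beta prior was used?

Beta(14, 25)

A Beta(α, β) prior with s successes and f failures in binomial data gives a Beta(α+s, β+f) posterior.
Subtract the data counts: 27−13=14, 33−8=25.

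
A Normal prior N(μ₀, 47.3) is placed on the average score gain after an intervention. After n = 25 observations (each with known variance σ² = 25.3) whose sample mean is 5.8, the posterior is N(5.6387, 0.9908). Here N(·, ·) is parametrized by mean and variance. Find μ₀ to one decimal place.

With known observation variance, the Normal–Normal posterior has precision τ_n = τ₀ + n/σ² and mean μ_n = (τ₀μ₀ + (n/σ²)x̄)/τ_n.
Here τ₀ = 1/47.3 = 0.021142 and τ_data = 25/25.3 = 0.988142, so τ_n = 1.009284.
Rearranging for μ₀: μ₀ = (μ_n·τ_n − τ_data·x̄)/τ₀ = (5.6387·1.009284 − 0.988142·5.8) / 0.021142 = -0.040174/0.021142 ≈ -1.9.

μ₀ = -1.9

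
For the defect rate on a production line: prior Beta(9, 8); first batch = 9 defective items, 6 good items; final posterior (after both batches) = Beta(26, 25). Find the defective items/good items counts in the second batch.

Sequential conjugate updates are equivalent to a single update on the pooled data, so total successes = posterior α − prior α and total failures = posterior β − prior β.
Total across both batches: 26−9=17 defective items, 25−8=17 good items.
Subtract the first batch: 17−9=8 defective items and 17−6=11 good items.

8 defective items and 11 good items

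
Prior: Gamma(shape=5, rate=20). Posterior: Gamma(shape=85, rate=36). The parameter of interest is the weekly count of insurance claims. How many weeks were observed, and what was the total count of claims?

n = 16 weeks with total 80 claims

A Gamma(α, β) prior (rate parametrization) on a Poisson rate with n observations summing to S gives posterior Gamma(α+S, β+n).
Matching: Σxᵢ = 85 − 5 = 80 and n = 36 − 20 = 16.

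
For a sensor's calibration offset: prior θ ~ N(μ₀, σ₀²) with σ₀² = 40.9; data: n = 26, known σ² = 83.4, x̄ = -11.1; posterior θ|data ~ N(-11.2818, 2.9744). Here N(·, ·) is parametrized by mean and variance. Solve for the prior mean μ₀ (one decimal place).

μ₀ = -13.6

The posterior mean is a precision-weighted average: μ_n = (τ₀μ₀ + τ_data·x̄)/(τ₀+τ_data), with τ₀=1/σ₀² and τ_data=n/σ².
Here τ₀ = 1/40.9 = 0.024450 and τ_data = 26/83.4 = 0.311751, so τ_n = 0.336201.
Rearranging for μ₀: μ₀ = (μ_n·τ_n − τ_data·x̄)/τ₀ = (-11.2818·0.336201 − 0.311751·-11.1) / 0.024450 = -0.332516/0.024450 ≈ -13.6.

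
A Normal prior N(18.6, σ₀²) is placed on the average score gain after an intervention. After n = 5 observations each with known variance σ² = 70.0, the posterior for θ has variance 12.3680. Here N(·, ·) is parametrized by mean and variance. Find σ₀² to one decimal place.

σ₀² = 106.1

Posterior precision equals prior precision plus data precision: 1/σ_n² = 1/σ₀² + n/σ².
So 1/σ₀² = 1/12.3680 − 5/70.0 = 0.080854 − 0.071429 = 0.009425.
Hence σ₀² = 1/0.009425 ≈ 106.1.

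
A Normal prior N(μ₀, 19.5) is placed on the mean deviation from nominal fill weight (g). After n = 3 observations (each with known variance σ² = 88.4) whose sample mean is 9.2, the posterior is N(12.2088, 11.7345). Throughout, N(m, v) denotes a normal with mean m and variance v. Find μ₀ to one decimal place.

The posterior mean is a precision-weighted average: μ_n = (τ₀μ₀ + τ_data·x̄)/(τ₀+τ_data), with τ₀=1/σ₀² and τ_data=n/σ².
Here τ₀ = 1/19.5 = 0.051282 and τ_data = 3/88.4 = 0.033937, so τ_n = 0.085219.
Rearranging for μ₀: μ₀ = (μ_n·τ_n − τ_data·x̄)/τ₀ = (12.2088·0.085219 − 0.033937·9.2) / 0.051282 = 0.728201/0.051282 ≈ 14.2.

μ₀ = 14.2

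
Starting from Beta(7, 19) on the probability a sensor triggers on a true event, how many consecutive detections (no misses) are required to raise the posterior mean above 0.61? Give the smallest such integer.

k = 23

After k detections and 0 misses the posterior is Beta(7+k, 19), with mean (7+k)/(7+19+k).
Set (7+k)/(26+k) > 0.61 and solve: k > (0.61·26 − 7)/(1 − 0.61) = 22.718.
The smallest integer exceeding 22.718 is 23.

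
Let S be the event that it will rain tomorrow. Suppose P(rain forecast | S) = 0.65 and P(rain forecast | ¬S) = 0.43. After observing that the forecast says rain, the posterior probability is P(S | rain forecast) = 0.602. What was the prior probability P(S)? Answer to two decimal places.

In odds form, posterior odds = prior odds × likelihood ratio, so prior odds = posterior odds ÷ LR.
Posterior odds = 0.602/(1−0.602) = 1.5126. LR = 0.65/0.43 = 1.5116.
Prior odds = 1.5126/1.5116 = 1.0007, so P(S) = 1.0007/(1+1.0007) ≈ 0.50.

P(S) = 0.50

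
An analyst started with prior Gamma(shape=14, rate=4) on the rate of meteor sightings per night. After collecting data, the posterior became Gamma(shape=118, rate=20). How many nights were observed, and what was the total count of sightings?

A Gamma(α, β) prior (rate parametrization) on a Poisson rate with n observations summing to S gives posterior Gamma(α+S, β+n).
Matching: Σxᵢ = 118 − 14 = 104 and n = 20 − 4 = 16.

n = 16 nights with total 104 sightings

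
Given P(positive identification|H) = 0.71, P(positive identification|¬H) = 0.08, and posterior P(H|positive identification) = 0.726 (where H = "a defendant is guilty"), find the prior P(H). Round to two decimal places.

In odds form, posterior odds = prior odds × likelihood ratio, so prior odds = posterior odds ÷ LR.
Posterior odds = 0.726/(1−0.726) = 2.6496. LR = 0.71/0.08 = 8.8750.
Prior odds = 2.6496/8.8750 = 0.2985, so P(H) = 0.2985/(1+0.2985) ≈ 0.23.

P(H) = 0.23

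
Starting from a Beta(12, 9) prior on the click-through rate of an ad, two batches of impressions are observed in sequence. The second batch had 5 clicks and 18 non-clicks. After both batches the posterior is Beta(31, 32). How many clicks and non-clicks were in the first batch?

Sequential conjugate updates are equivalent to a single update on the pooled data, so total successes = posterior α − prior α and total failures = posterior β − prior β.
Total across both batches: 31−12=19 clicks, 32−9=23 non-clicks.
Subtract the second batch: 19−5=14 clicks and 23−18=5 non-clicks.

14 clicks and 5 non-clicks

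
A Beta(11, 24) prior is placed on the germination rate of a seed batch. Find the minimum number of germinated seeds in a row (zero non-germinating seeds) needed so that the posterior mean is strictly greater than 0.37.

After k germinated seeds and 0 non-germinating seeds the posterior is Beta(11+k, 24), with mean (11+k)/(11+24+k).
Set (11+k)/(35+k) > 0.37 and solve: k > (0.37·35 − 11)/(1 − 0.37) = 3.095.
The smallest integer exceeding 3.095 is 4, and checking k=4: (15)/(39) = 0.3846 > 0.37.

k = 4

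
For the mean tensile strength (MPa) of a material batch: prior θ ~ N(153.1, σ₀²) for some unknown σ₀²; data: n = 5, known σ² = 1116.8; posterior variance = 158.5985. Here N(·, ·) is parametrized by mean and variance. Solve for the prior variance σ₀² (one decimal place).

For the Normal–Normal model with known σ², precisions add: τ_n = τ₀ + n/σ².
So 1/σ₀² = 1/158.5985 − 5/1116.8 = 0.006305 − 0.004477 = 0.001828.
Hence σ₀² = 1/0.001828 ≈ 547.0.

σ₀² = 547.0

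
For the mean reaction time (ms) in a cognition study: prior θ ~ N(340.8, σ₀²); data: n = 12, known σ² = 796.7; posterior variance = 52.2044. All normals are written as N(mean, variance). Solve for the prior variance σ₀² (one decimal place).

σ₀² = 244.3

For the Normal–Normal model with known σ², precisions add: τ_n = τ₀ + n/σ².
So 1/σ₀² = 1/52.2044 − 12/796.7 = 0.019155 − 0.015062 = 0.004093.
Hence σ₀² = 1/0.004093 ≈ 244.3.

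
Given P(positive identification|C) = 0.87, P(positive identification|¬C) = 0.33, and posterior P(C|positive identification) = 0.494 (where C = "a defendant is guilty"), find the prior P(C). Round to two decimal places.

P(C) = 0.27

In odds form, posterior odds = prior odds × likelihood ratio, so prior odds = posterior odds ÷ LR.
Posterior odds = 0.494/(1−0.494) = 0.9763. LR = 0.87/0.33 = 2.6364.
Prior odds = 0.9763/2.6364 = 0.3703, so P(C) = 0.3703/(1+0.3703) ≈ 0.27.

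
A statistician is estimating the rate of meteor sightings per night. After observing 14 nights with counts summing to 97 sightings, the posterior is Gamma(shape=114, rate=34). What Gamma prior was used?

Gamma(shape=17, rate=20)

A Gamma(α, β) prior (rate parametrization) on a Poisson rate with n observations summing to S gives posterior Gamma(α+S, β+n).
So α = 114 − 97 = 17 and β = 34 − 14 = 20.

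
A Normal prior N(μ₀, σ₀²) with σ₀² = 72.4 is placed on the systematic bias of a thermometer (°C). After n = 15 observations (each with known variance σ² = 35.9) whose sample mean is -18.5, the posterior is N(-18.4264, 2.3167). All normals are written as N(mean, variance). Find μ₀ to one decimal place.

μ₀ = -16.2

With known observation variance, the Normal–Normal posterior has precision τ_n = τ₀ + n/σ² and mean μ_n = (τ₀μ₀ + (n/σ²)x̄)/τ_n.
Here τ₀ = 1/72.4 = 0.013812 and τ_data = 15/35.9 = 0.417827, so τ_n = 0.431639.
Rearranging for μ₀: μ₀ = (μ_n·τ_n − τ_data·x̄)/τ₀ = (-18.4264·0.431639 − 0.417827·-18.5) / 0.013812 = -0.223753/0.013812 ≈ -16.2.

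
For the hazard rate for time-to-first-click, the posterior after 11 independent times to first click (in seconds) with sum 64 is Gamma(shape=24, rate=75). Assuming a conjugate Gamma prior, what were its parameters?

Gamma(shape=13, rate=11)

Gamma–exponential conjugacy: posterior shape = α + n, posterior rate = β + Σtᵢ.
So α = 24 − 11 = 13 and β = 75 − 64 = 11.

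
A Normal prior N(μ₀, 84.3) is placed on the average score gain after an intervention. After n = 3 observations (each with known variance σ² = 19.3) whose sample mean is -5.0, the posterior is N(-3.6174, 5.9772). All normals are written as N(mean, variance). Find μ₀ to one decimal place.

The posterior mean is a precision-weighted average: μ_n = (τ₀μ₀ + τ_data·x̄)/(τ₀+τ_data), with τ₀=1/σ₀² and τ_data=n/σ².
Here τ₀ = 1/84.3 = 0.011862 and τ_data = 3/19.3 = 0.155440, so τ_n = 0.167302.
Rearranging for μ₀: μ₀ = (μ_n·τ_n − τ_data·x̄)/τ₀ = (-3.6174·0.167302 − 0.155440·-5.0) / 0.011862 = 0.172002/0.011862 ≈ 14.5.

μ₀ = 14.5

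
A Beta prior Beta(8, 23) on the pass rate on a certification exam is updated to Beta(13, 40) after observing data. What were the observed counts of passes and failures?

5 passes and 17 failures

Under Beta–binomial conjugacy the posterior parameters are (a+s, b+f).
So s = 13 − 8 = 5 and f = 40 − 23 = 17.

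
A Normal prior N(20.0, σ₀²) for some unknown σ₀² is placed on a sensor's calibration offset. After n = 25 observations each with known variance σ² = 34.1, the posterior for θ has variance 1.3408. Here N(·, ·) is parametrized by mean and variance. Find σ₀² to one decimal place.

For the Normal–Normal model with known σ², precisions add: τ_n = τ₀ + n/σ².
So 1/σ₀² = 1/1.3408 − 25/34.1 = 0.745823 − 0.733138 = 0.012685.
Hence σ₀² = 1/0.012685 ≈ 78.8.

σ₀² = 78.8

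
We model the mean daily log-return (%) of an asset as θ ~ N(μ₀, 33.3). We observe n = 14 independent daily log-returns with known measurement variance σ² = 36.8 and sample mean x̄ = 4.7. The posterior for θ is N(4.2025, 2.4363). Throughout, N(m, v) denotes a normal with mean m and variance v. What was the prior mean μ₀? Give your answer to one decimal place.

μ₀ = -2.1

With known observation variance, the Normal–Normal posterior has precision τ_n = τ₀ + n/σ² and mean μ_n = (τ₀μ₀ + (n/σ²)x̄)/τ_n.
Here τ₀ = 1/33.3 = 0.030030 and τ_data = 14/36.8 = 0.380435, so τ_n = 0.410465.
Rearranging for μ₀: μ₀ = (μ_n·τ_n − τ_data·x̄)/τ₀ = (4.2025·0.410465 − 0.380435·4.7) / 0.030030 = -0.063065/0.030030 ≈ -2.1.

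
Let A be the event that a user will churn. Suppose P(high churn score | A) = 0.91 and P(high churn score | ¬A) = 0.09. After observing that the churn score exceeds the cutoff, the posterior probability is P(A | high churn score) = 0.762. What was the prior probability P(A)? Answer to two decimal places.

P(A) = 0.24

In odds form, posterior odds = prior odds × likelihood ratio, so prior odds = posterior odds ÷ LR.
Posterior odds = 0.762/(1−0.762) = 3.2017. LR = 0.91/0.09 = 10.1111.
Prior odds = 3.2017/10.1111 = 0.3167, so P(A) = 0.3167/(1+0.3167) ≈ 0.24.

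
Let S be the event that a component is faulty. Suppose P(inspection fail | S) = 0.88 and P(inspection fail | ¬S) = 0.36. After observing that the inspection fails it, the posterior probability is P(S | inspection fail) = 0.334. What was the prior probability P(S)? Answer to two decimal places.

Bayes' rule in odds form gives O(S|E) = O(S)·[P(E|S)/P(E|¬S)], hence O(S) = O(S|E)/LR.
Posterior odds = 0.334/(1−0.334) = 0.5015. LR = 0.88/0.36 = 2.4444.
Prior odds = 0.5015/2.4444 = 0.2052, so P(S) = 0.2052/(1+0.2052) ≈ 0.17.

P(S) = 0.17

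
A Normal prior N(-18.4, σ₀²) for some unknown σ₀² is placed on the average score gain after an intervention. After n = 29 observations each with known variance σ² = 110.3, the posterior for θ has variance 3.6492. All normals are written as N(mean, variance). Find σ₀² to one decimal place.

Posterior precision equals prior precision plus data precision: 1/σ_n² = 1/σ₀² + n/σ².
So 1/σ₀² = 1/3.6492 − 29/110.3 = 0.274033 − 0.262919 = 0.011114.
Hence σ₀² = 1/0.011114 ≈ 90.0.

σ₀² = 90.0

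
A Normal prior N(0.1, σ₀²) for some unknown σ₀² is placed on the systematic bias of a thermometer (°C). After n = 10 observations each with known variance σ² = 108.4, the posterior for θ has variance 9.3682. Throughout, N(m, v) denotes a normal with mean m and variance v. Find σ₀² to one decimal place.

σ₀² = 69.0

Posterior precision equals prior precision plus data precision: 1/σ_n² = 1/σ₀² + n/σ².
So 1/σ₀² = 1/9.3682 − 10/108.4 = 0.106744 − 0.092251 = 0.014493.
Hence σ₀² = 1/0.014493 ≈ 69.0.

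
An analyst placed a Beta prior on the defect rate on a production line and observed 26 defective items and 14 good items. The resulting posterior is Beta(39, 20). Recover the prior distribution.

Beta(13, 6)

Beta is conjugate to the binomial likelihood: posterior = Beta(α+s, β+f).
Subtract the data counts: 39−26=13, 20−14=6.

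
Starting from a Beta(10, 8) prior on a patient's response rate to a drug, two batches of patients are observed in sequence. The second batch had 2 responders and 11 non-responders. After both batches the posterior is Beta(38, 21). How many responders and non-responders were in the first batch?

Sequential conjugate updates are equivalent to a single update on the pooled data, so total successes = posterior α − prior α and total failures = posterior β − prior β.
Total across both batches: 38−10=28 responders, 21−8=13 non-responders.
Subtract the second batch: 28−2=26 responders and 13−11=2 non-responders.

26 responders and 2 non-responders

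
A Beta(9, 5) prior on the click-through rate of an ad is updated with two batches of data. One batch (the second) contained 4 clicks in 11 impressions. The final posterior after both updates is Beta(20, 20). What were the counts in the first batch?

Because Beta–binomial updating is additive in the counts, the combined data contributed (α_post−α_prior, β_post−β_prior) successes and failures.
Total across both batches: 20−9=11 clicks, 20−5=15 non-clicks.
Subtract the second batch: 11−4=7 clicks and 15−7=8 non-clicks.

7 clicks and 8 non-clicks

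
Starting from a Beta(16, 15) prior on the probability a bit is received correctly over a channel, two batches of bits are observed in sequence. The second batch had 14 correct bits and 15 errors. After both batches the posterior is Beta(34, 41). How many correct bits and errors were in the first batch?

Sequential conjugate updates are equivalent to a single update on the pooled data, so total successes = posterior α − prior α and total failures = posterior β − prior β.
Total across both batches: 34−16=18 correct bits, 41−15=26 errors.
Subtract the second batch: 18−14=4 correct bits and 26−15=11 errors.

4 correct bits and 11 errors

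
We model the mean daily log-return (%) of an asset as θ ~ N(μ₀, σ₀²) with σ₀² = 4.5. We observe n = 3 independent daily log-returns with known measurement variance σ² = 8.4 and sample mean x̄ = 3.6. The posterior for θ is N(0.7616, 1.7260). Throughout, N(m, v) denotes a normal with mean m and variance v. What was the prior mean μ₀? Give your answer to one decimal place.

μ₀ = -3.8

With known observation variance, the Normal–Normal posterior has precision τ_n = τ₀ + n/σ² and mean μ_n = (τ₀μ₀ + (n/σ²)x̄)/τ_n.
Here τ₀ = 1/4.5 = 0.222222 and τ_data = 3/8.4 = 0.357143, so τ_n = 0.579365.
Rearranging for μ₀: μ₀ = (μ_n·τ_n − τ_data·x̄)/τ₀ = (0.7616·0.579365 − 0.357143·3.6) / 0.222222 = -0.844470/0.222222 ≈ -3.8.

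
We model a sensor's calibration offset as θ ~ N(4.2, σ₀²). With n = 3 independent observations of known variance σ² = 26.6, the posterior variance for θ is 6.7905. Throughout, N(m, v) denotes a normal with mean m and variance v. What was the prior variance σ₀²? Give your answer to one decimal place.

σ₀² = 29.0

For the Normal–Normal model with known σ², precisions add: τ_n = τ₀ + n/σ².
So 1/σ₀² = 1/6.7905 − 3/26.6 = 0.147265 − 0.112782 = 0.034483.
Hence σ₀² = 1/0.034483 ≈ 29.0.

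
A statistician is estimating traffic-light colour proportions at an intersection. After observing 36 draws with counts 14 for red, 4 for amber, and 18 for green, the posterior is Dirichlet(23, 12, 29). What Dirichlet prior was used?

For a Dirichlet(α) prior with multinomial counts c, the posterior is Dirichlet(α + c) componentwise.
Subtract each count from the matching posterior parameter: 23−14=9, 12−4=8, 29−18=11.

Dirichlet(9, 8, 11)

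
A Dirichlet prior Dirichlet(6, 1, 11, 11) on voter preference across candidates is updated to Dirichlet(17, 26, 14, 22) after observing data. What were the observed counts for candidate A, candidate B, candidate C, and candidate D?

counts (11, 25, 3, 11)

For a Dirichlet(α) prior with multinomial counts c, the posterior is Dirichlet(α + c) componentwise.
Counts are posterior − prior componentwise: 17−6=11, 26−1=25, 14−11=3, 22−11=11.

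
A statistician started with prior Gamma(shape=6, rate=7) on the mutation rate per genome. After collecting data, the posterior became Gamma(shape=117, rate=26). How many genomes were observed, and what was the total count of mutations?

A Gamma(α, β) prior (rate parametrization) on a Poisson rate with n observations summing to S gives posterior Gamma(α+S, β+n).
Matching: Σxᵢ = 117 − 6 = 111 and n = 26 − 7 = 19.

n = 19 genomes with total 111 mutations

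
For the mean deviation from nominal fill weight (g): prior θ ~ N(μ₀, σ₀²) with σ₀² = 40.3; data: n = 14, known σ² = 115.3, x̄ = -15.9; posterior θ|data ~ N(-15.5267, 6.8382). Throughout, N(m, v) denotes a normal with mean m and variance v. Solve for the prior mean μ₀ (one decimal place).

The posterior mean is a precision-weighted average: μ_n = (τ₀μ₀ + τ_data·x̄)/(τ₀+τ_data), with τ₀=1/σ₀² and τ_data=n/σ².
Here τ₀ = 1/40.3 = 0.024814 and τ_data = 14/115.3 = 0.121422, so τ_n = 0.146236.
Rearranging for μ₀: μ₀ = (μ_n·τ_n − τ_data·x̄)/τ₀ = (-15.5267·0.146236 − 0.121422·-15.9) / 0.024814 = -0.339953/0.024814 ≈ -13.7.

μ₀ = -13.7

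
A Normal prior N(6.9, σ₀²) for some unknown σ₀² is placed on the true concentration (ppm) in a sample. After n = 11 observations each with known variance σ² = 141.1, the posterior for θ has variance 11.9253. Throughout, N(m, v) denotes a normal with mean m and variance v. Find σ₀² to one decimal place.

Posterior precision equals prior precision plus data precision: 1/σ_n² = 1/σ₀² + n/σ².
So 1/σ₀² = 1/11.9253 − 11/141.1 = 0.083855 − 0.077959 = 0.005896.
Hence σ₀² = 1/0.005896 ≈ 169.6.

σ₀² = 169.6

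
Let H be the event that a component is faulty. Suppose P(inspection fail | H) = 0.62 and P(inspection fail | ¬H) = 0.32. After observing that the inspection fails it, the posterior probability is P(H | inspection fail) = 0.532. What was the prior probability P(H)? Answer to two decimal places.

In odds form, posterior odds = prior odds × likelihood ratio, so prior odds = posterior odds ÷ LR.
Posterior odds = 0.532/(1−0.532) = 1.1368. LR = 0.62/0.32 = 1.9375.
Prior odds = 1.1368/1.9375 = 0.5867, so P(H) = 0.5867/(1+0.5867) ≈ 0.37.

P(H) = 0.37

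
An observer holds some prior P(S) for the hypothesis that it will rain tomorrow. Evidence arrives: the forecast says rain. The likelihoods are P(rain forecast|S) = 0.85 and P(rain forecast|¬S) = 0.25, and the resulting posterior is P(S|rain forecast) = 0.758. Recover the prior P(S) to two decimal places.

P(S) = 0.48

Bayes' rule in odds form gives O(S|E) = O(S)·[P(E|S)/P(E|¬S)], hence O(S) = O(S|E)/LR.
Posterior odds = 0.758/(1−0.758) = 3.1322. LR = 0.85/0.25 = 3.4000.
Prior odds = 3.1322/3.4000 = 0.9212, so P(S) = 0.9212/(1+0.9212) ≈ 0.48.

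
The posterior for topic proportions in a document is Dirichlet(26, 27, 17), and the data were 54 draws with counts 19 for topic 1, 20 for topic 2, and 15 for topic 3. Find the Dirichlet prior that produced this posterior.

For a Dirichlet(α) prior with multinomial counts c, the posterior is Dirichlet(α + c) componentwise.
Subtract each count from the matching posterior parameter: 26−19=7, 27−20=7, 17−15=2.

Dirichlet(7, 7, 2)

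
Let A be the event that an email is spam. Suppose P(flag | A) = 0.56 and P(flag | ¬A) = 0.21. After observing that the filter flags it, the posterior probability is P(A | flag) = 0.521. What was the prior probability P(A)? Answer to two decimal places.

Bayes' rule in odds form gives O(A|E) = O(A)·[P(E|A)/P(E|¬A)], hence O(A) = O(A|E)/LR.
Posterior odds = 0.521/(1−0.521) = 1.0877. LR = 0.56/0.21 = 2.6667.
Prior odds = 1.0877/2.6667 = 0.4079, so P(A) = 0.4079/(1+0.4079) ≈ 0.29.

P(A) = 0.29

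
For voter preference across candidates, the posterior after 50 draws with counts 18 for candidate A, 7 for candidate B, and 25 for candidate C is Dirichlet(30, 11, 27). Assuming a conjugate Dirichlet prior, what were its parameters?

Dirichlet(12, 4, 2)

For a Dirichlet(α) prior with multinomial counts c, the posterior is Dirichlet(α + c) componentwise.
Subtract each count from the matching posterior parameter: 30−18=12, 11−7=4, 27−25=2.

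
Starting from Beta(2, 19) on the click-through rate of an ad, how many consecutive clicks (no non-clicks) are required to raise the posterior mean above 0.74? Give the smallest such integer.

After k clicks and 0 non-clicks the posterior is Beta(2+k, 19), with mean (2+k)/(2+19+k).
Set (2+k)/(21+k) > 0.74 and solve: k > (0.74·21 − 2)/(1 − 0.74) = 52.077.
The smallest integer exceeding 52.077 is 53, and checking k=53: (55)/(74) = 0.7432 > 0.74.

k = 53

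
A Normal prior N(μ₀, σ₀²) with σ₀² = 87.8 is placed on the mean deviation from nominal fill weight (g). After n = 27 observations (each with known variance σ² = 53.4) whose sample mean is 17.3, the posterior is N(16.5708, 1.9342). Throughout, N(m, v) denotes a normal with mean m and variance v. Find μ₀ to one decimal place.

μ₀ = -15.8

With known observation variance, the Normal–Normal posterior has precision τ_n = τ₀ + n/σ² and mean μ_n = (τ₀μ₀ + (n/σ²)x̄)/τ_n.
Here τ₀ = 1/87.8 = 0.011390 and τ_data = 27/53.4 = 0.505618, so τ_n = 0.517008.
Rearranging for μ₀: μ₀ = (μ_n·τ_n − τ_data·x̄)/τ₀ = (16.5708·0.517008 − 0.505618·17.3) / 0.011390 = -0.179955/0.011390 ≈ -15.8.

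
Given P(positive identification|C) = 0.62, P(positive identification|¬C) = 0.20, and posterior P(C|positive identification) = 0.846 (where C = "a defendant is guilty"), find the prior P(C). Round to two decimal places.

P(C) = 0.64

In odds form, posterior odds = prior odds × likelihood ratio, so prior odds = posterior odds ÷ LR.
Posterior odds = 0.846/(1−0.846) = 5.4935. LR = 0.62/0.20 = 3.1000.
Prior odds = 5.4935/3.1000 = 1.7721, so P(C) = 1.7721/(1+1.7721) ≈ 0.64.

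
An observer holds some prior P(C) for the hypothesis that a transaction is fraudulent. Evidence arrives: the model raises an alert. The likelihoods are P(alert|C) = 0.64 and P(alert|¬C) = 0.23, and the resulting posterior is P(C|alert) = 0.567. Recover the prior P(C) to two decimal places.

P(C) = 0.32

In odds form, posterior odds = prior odds × likelihood ratio, so prior odds = posterior odds ÷ LR.
Posterior odds = 0.567/(1−0.567) = 1.3095. LR = 0.64/0.23 = 2.7826.
Prior odds = 1.3095/2.7826 = 0.4706, so P(C) = 0.4706/(1+0.4706) ≈ 0.32.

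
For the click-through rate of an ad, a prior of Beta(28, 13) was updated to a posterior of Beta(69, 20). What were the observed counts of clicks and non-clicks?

Beta is conjugate to the binomial likelihood: posterior = Beta(α+s, β+f).
So s = 69 − 28 = 41 and f = 20 − 13 = 7.

41 clicks and 7 non-clicks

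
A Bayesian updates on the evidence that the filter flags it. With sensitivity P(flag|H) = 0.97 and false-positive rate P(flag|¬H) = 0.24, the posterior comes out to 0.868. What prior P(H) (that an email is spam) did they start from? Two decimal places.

In odds form, posterior odds = prior odds × likelihood ratio, so prior odds = posterior odds ÷ LR.
Posterior odds = 0.868/(1−0.868) = 6.5758. LR = 0.97/0.24 = 4.0417.
Prior odds = 6.5758/4.0417 = 1.6270, so P(H) = 1.6270/(1+1.6270) ≈ 0.62.

P(H) = 0.62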